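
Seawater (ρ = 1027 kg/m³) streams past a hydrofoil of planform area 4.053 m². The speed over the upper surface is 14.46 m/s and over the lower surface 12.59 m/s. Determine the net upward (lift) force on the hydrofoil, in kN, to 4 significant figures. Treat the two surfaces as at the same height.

F ≈ 105.3 kN

The faster flow above has the lower pressure; Bernoulli (same height) gives ΔP = ½ρ(v_up² − v_low²).
ΔP = ½·1027·(14.46² − 12.59²) = 25970 Pa.
Lift = ΔP · A = 25970 × 4.053 = 105300 N.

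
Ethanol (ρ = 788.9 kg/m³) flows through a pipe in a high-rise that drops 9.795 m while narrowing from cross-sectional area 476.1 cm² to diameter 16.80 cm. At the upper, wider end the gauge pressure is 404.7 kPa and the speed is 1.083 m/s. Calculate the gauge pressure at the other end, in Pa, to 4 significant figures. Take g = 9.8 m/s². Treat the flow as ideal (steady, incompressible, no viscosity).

Continuity gives A₁v₁ = A₂v₂, so v₂ = (476.1 cm²)/(221.7 cm²) × 1.083 m/s = 2.326 m/s.
Energy conservation along the streamline gives P₂ = P₁ − ½ρ(v₂² − v₁²) − ρg(h₂ − h₁).
P₂ = 404700 + ½·788.9·(1.083² − 2.326²) − 788.9·9.8·(−9.795) = 404700 + (-1672) − (-75730) = 478800 Pa.

P₂ = 478800 Pa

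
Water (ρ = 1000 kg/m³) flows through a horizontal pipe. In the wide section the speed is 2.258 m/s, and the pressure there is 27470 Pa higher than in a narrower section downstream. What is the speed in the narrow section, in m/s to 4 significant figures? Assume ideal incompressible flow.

v₂ ≈ 7.748 m/s

With h₁ = h₂, rearranging Bernoulli gives v₂ = √(v₁² + 2ΔP/ρ).
v₂ = √(2.258² + 2·27470/1000) = √(5.099 + 54.94) = 7.748 m/s.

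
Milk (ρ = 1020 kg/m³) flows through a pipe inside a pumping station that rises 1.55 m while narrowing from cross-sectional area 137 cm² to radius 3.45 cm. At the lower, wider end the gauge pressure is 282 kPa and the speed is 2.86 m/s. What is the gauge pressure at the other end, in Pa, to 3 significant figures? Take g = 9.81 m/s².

P₂ = 215000 Pa

By continuity, v₂ = v₁·A₁/A₂ = 2.86·(137/37.4) = 10.5 m/s.
Bernoulli: P₁ + ½ρv₁² + ρg h₁ = P₂ + ½ρv₂² + ρg h₂, so P₂ = P₁ + ½ρ(v₁² − v₂²) − ρg(h₂ − h₁).
P₂ = 282000 + ½·1020·(2.86² − 10.5²) − 1020·9.81·(+1.55) = 282000 + (-51800) − (15500) = 215000 Pa.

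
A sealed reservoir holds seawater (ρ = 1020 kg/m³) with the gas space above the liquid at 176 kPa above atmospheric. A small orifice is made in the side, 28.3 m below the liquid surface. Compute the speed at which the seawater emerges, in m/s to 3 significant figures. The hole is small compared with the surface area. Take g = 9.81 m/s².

v = 30.0 m/s

Take point 1 at the surface (v₁ ≈ 0) and point 2 at the hole (at atmospheric pressure). Bernoulli: P₁ + ρg h = P_atm + ½ρv₂².
With P₁ − P_atm = 176000 Pa, v₂ = √(2gh + 2ΔP/ρ) = √(2·9.81·28.3 + 2·176000/1020) = 30.0 m/s.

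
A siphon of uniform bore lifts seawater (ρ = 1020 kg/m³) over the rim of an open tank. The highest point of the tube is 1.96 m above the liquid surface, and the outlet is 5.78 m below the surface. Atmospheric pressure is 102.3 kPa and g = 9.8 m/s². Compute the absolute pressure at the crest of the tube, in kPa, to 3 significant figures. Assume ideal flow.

Bernoulli surface→outlet gives ½v² = g·h_out, so v = √(2·9.8·5.78) = 10.6 m/s.
The bore is uniform, so the speed at the crest is the same v. Bernoulli surface→crest: P_atm = P_top + ½ρv² + ρg·h_top.
P_top = 102300 − ½·1020·10.6² − 1020·9.8·1.96 = 24900 Pa.

P_top = 24.9 kPa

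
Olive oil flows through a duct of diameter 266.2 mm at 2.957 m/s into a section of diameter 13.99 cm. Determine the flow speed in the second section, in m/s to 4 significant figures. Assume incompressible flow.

Mass conservation (A₁v₁ = A₂v₂) gives v₂ = 2.957 × 556.6/153.7 = 10.71 m/s.

v₂ ≈ 10.71 m/s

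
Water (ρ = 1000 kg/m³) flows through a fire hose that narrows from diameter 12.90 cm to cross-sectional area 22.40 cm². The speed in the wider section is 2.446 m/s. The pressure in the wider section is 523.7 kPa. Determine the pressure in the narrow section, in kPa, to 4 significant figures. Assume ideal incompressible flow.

424.8 kPa

By continuity, v₂ = v₁·A₁/A₂ = 2.446·(130.7/22.40) = 14.27 m/s.
Along the horizontal streamline, P + ½ρv² is constant.
P₂ = P₁ − ½ρ(v₂² − v₁²) = 523700 − ½·1000·(14.27² − 2.446²) = 523700 − 98850 = 424800 Pa.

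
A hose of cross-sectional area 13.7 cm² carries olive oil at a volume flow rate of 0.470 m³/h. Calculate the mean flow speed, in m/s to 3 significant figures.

v ≈ 0.0953 m/s

Q = 0.470 m³/h = 0.000131 m³/s.
v = Q/A = 0.000131 / 0.00137 = 0.0953 m/s.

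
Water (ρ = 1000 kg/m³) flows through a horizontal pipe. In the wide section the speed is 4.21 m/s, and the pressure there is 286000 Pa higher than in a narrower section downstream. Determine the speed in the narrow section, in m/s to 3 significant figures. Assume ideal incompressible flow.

v₂ ≈ 24.3 m/s

Horizontal Bernoulli: P₁ + ½ρv₁² = P₂ + ½ρv₂², so v₂² = v₁² + 2(P₁ − P₂)/ρ.
v₂ = √(4.21² + 2·286000/1000) = √(17.7 + 572) = 24.3 m/s.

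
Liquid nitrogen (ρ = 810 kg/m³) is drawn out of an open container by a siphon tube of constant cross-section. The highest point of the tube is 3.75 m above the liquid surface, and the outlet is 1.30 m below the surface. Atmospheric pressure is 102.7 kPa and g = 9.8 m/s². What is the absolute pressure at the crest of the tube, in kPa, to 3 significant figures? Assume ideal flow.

Bernoulli surface→outlet gives ½v² = g·h_out, so v = √(2·9.8·1.30) = 5.05 m/s.
With constant cross-section the crest speed equals v; applying Bernoulli from the surface up to the crest, P_top = P_atm − ½ρv² − ρg·h_top.
P_top = 102700 − ½·810·5.05² − 810·9.8·3.75 = 62600 Pa.

62.6 kPa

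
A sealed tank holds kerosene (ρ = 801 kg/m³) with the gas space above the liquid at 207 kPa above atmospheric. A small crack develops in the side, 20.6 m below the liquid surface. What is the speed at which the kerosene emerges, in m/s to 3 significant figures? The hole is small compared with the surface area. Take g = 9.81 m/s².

30.3 m/s

Take point 1 at the surface (v₁ ≈ 0) and point 2 at the hole (at atmospheric pressure). Bernoulli: P₁ + ρg h = P_atm + ½ρv₂².
With P₁ − P_atm = 207000 Pa, v₂ = √(2gh + 2ΔP/ρ) = √(2·9.81·20.6 + 2·207000/801) = 30.3 m/s.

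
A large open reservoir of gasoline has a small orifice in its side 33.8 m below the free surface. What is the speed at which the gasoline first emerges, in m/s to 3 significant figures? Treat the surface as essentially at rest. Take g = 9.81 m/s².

Torricelli's result v = √(2gh) gives v = √(2·9.81·33.8) = 25.8 m/s.

v ≈ 25.8 m/s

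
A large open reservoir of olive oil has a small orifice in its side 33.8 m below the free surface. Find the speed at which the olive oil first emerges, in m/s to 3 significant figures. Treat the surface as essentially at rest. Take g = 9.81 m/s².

v ≈ 25.8 m/s

With the surface at rest and both surface and jet at atmospheric pressure, Bernoulli gives ρg h = ½ρv², so v = √(2gh) = √(2·9.81·33.8) = 25.8 m/s.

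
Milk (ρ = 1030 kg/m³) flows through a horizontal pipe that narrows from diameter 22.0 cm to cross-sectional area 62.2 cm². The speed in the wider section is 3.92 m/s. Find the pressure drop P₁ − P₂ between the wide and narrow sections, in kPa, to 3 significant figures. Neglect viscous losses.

The volume flow rate is constant, so v₂ = (A₁/A₂)v₁ = (380/62.2)·3.92 = 24.0 m/s.
The pipe is horizontal, so Bernoulli reduces to P₁ + ½ρv₁² = P₂ + ½ρv₂².
P₁ − P₂ = ½·1030·(24.0² − 3.92²) = ½·1030·559 = 288000 Pa.

ΔP ≈ 288 kPa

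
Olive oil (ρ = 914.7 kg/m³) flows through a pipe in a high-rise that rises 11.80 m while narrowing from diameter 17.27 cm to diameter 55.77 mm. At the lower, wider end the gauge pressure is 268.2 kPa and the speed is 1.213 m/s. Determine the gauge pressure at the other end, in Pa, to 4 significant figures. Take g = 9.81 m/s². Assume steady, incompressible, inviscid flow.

P₂ ≈ 101100 Pa

The volume flow rate is constant, so v₂ = (A₁/A₂)v₁ = (234.2/24.43)·1.213 = 11.63 m/s.
Bernoulli: P₁ + ½ρv₁² + ρg h₁ = P₂ + ½ρv₂² + ρg h₂, so P₂ = P₁ + ½ρ(v₁² − v₂²) − ρg(h₂ − h₁).
P₂ = 268200 + ½·914.7·(1.213² − 11.63²) − 914.7·9.81·(+11.80) = 268200 + (-61210) − (105900) = 101100 Pa.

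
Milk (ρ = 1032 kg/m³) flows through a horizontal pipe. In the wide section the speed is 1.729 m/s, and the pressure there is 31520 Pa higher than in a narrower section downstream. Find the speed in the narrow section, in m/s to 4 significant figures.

v₂ = 8.005 m/s

Horizontal Bernoulli: P₁ + ½ρv₁² = P₂ + ½ρv₂², so v₂² = v₁² + 2(P₁ − P₂)/ρ.
v₂ = √(1.729² + 2·31520/1032) = √(2.989 + 61.09) = 8.005 m/s.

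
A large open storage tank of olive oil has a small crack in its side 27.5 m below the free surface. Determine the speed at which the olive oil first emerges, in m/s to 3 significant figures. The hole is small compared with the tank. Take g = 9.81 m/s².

23.2 m/s

The surface is effectively still and both ends are open, so ½v² = gh and v = √(2·9.81·27.5) = 23.2 m/s.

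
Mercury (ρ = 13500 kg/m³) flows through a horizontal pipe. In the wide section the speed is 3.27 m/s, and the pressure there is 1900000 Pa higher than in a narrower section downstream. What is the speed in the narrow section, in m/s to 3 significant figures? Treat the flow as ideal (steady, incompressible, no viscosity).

v₂ ≈ 17.1 m/s

Horizontal Bernoulli: P₁ + ½ρv₁² = P₂ + ½ρv₂², so v₂² = v₁² + 2(P₁ − P₂)/ρ.
v₂ = √(3.27² + 2·1900000/13500) = √(10.7 + 281) = 17.1 m/s.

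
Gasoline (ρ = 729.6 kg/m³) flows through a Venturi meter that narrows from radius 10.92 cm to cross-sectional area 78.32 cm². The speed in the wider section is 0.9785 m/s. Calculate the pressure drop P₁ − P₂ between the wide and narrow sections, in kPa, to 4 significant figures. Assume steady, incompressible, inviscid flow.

ΔP ≈ 7.642 kPa

Continuity gives A₁v₁ = A₂v₂, so v₂ = (374.6 cm²)/(78.32 cm²) × 0.9785 m/s = 4.680 m/s.
The pipe is horizontal, so Bernoulli reduces to P₁ + ½ρv₁² = P₂ + ½ρv₂².
P₁ − P₂ = ½·729.6·(4.680² − 0.9785²) = ½·729.6·20.95 = 7642 Pa.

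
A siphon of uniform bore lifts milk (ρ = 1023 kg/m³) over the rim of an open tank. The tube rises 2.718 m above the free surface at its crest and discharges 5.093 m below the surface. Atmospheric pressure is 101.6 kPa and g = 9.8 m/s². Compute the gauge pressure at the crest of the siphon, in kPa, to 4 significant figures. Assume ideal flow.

P_gauge ≈ -78.31 kPa

Bernoulli surface→outlet gives ½v² = g·h_out, so v = √(2·9.8·5.093) = 9.991 m/s.
Continuity keeps v the same throughout the tube; from surface to crest, P_atm + 0 = P_top + ½ρv² + ρg·h_top.
P_top = 101600 − ½·1023·9.991² − 1023·9.8·2.718 = 23290 Pa. So P_gauge = P_top − P_atm = -78310 Pa.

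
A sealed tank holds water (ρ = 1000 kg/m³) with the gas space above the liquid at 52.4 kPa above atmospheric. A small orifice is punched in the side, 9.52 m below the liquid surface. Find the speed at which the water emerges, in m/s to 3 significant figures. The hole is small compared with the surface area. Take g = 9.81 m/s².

v = 17.1 m/s

Take point 1 at the surface (v₁ ≈ 0) and point 2 at the hole (at atmospheric pressure). Bernoulli: P₁ + ρg h = P_atm + ½ρv₂².
With P₁ − P_atm = 52400 Pa, v₂ = √(2gh + 2ΔP/ρ) = √(2·9.81·9.52 + 2·52400/1000) = 17.1 m/s.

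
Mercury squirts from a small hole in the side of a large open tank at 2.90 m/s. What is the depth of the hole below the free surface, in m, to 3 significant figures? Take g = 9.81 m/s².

h ≈ 0.429 m

For a small hole in a large open tank, ½v² = gh, giving h = v²/(2g).
h = 2.90²/(2·9.81) = 8.41/19.62 = 0.429 m.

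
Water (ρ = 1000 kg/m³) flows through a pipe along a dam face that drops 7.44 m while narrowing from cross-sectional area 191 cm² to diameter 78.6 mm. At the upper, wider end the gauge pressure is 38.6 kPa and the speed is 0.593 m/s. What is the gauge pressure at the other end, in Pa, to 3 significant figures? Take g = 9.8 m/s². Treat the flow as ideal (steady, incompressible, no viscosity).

By continuity, v₂ = v₁·A₁/A₂ = 0.593·(191/48.5) = 2.33 m/s.
Applying Bernoulli between the two ends and solving for P₂: P₂ = P₁ + ½ρ(v₁² − v₂²) − ρgΔh.
P₂ = 38600 + ½·1000·(0.593² − 2.33²) − 1000·9.8·(−7.44) = 38600 + (-2550) − (-72900) = 109000 Pa.

P₂ ≈ 109000 Pa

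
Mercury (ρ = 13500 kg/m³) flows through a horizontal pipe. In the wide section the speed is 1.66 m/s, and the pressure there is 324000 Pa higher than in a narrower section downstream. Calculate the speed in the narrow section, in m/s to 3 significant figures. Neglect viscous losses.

v₂ = 7.12 m/s

Along the level pipe P + ½ρv² is conserved, hence v₂² = v₁² + 2(P₁ − P₂)/ρ.
v₂ = √(1.66² + 2·324000/13500) = √(2.76 + 48.0) = 7.12 m/s.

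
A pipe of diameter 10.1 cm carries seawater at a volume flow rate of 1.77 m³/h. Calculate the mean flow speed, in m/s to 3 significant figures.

v = 0.0614 m/s

Q = 1.77 m³/h = 0.000492 m³/s.
v = Q/A = 0.000492 / 0.00801 = 0.0614 m/s.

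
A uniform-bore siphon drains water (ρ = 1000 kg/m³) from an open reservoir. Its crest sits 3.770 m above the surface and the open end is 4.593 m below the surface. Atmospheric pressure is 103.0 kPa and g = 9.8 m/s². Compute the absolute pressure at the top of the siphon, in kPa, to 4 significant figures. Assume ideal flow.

P_top ≈ 21.04 kPa

The outlet speed comes from Torricelli: v = √(2g·4.593) = 9.488 m/s.
The bore is uniform, so the speed at the crest is the same v. Bernoulli surface→crest: P_atm = P_top + ½ρv² + ρg·h_top.
P_top = 103000 − ½·1000·9.488² − 1000·9.8·3.770 = 21040 Pa.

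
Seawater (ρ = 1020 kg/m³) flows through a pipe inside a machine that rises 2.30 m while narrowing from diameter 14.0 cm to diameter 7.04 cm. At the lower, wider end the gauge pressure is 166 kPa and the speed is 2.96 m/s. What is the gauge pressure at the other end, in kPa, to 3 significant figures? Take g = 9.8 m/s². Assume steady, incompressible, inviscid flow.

By continuity, v₂ = v₁·A₁/A₂ = 2.96·(154/38.9) = 11.7 m/s.
Bernoulli: P₁ + ½ρv₁² + ρg h₁ = P₂ + ½ρv₂² + ρg h₂, so P₂ = P₁ + ½ρ(v₁² − v₂²) − ρg(h₂ − h₁).
P₂ = 166000 + ½·1020·(2.96² − 11.7²) − 1020·9.8·(+2.30) = 166000 + (-65400) − (23000) = 77600 Pa.

P₂ ≈ 77.6 kPa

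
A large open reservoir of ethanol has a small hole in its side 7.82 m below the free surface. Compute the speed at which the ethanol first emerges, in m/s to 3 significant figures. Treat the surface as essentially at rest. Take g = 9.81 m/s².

v = 12.4 m/s

The surface is effectively still and both ends are open, so ½v² = gh and v = √(2·9.81·7.82) = 12.4 m/s.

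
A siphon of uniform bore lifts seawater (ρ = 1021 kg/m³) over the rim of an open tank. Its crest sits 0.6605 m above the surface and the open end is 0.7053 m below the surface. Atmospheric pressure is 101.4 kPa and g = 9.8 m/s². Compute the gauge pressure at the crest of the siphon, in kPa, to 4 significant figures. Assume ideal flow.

P_gauge ≈ -13.67 kPa

From the surface to the outlet (both open to atmosphere, surface at rest): v = √(2g·h_out) = √(2·9.8·0.7053) = 3.718 m/s.
Continuity keeps v the same throughout the tube; from surface to crest, P_atm + 0 = P_top + ½ρv² + ρg·h_top.
P_top = 101400 − ½·1021·3.718² − 1021·9.8·0.6605 = 87730 Pa. So P_gauge = P_top − P_atm = -13670 Pa.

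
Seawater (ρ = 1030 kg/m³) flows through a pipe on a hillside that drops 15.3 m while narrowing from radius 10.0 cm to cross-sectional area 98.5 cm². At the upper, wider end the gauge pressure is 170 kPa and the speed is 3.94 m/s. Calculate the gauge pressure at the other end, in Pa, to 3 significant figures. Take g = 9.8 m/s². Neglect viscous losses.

By continuity, v₂ = v₁·A₁/A₂ = 3.94·(314/98.5) = 12.6 m/s.
Energy conservation along the streamline gives P₂ = P₁ − ½ρ(v₂² − v₁²) − ρg(h₂ − h₁).
P₂ = 170000 + ½·1030·(3.94² − 12.6²) − 1030·9.8·(−15.3) = 170000 + (-73300) − (-154000) = 251000 Pa.

251000 Pa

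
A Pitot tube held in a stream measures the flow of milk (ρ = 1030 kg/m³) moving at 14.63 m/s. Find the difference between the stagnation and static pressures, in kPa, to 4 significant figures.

The dynamic pressure equals the rise in static pressure at the stagnation point: ΔP = ½ρv².
ΔP = ½·1030·14.63² = 110200 Pa.

ΔP = 110.2 kPa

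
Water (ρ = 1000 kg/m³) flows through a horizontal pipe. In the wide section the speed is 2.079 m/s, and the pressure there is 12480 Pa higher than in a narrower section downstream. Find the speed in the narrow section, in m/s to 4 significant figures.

Horizontal Bernoulli: P₁ + ½ρv₁² = P₂ + ½ρv₂², so v₂² = v₁² + 2(P₁ − P₂)/ρ.
v₂ = √(2.079² + 2·12480/1000) = √(4.322 + 24.96) = 5.411 m/s.

v₂ = 5.411 m/s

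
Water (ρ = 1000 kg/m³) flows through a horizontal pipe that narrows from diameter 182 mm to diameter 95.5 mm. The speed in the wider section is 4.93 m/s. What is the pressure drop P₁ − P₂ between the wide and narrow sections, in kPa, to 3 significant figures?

By continuity, v₂ = v₁·A₁/A₂ = 4.93·(260/71.6) = 17.9 m/s.
Along the horizontal streamline, P + ½ρv² is constant.
P₁ − P₂ = ½·1000·(17.9² − 4.93²) = ½·1000·296 = 148000 Pa.

148 kPa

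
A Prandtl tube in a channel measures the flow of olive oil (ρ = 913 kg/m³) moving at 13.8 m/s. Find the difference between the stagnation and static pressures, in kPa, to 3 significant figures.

Bernoulli between the free stream and the stagnation point: ½ρv² = P_stag − P_static.
ΔP = ½·913·13.8² = 86900 Pa.

86.9 kPa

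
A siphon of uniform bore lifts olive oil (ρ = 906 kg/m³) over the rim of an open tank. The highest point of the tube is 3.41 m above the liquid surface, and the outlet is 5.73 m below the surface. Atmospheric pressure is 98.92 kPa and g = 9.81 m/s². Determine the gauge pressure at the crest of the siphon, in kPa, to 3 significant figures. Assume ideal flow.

Bernoulli surface→outlet gives ½v² = g·h_out, so v = √(2·9.81·5.73) = 10.6 m/s.
The bore is uniform, so the speed at the crest is the same v. Bernoulli surface→crest: P_atm = P_top + ½ρv² + ρg·h_top.
P_top = 98920 − ½·906·10.6² − 906·9.81·3.41 = 17700 Pa. So P_gauge = P_top − P_atm = -81200 Pa.

P_gauge = -81.2 kPa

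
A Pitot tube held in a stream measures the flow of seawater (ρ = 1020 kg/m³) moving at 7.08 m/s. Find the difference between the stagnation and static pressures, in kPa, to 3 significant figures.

At the stagnation point the flow is brought to rest, so Bernoulli gives P_stag − P_static = ½ρv².
ΔP = ½·1020·7.08² = 25600 Pa.

ΔP = 25.6 kPa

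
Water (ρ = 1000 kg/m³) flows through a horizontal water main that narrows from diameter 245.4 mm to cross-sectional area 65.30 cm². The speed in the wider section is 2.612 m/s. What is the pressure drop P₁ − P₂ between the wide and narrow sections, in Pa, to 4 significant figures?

175600 Pa

By continuity, v₂ = v₁·A₁/A₂ = 2.612·(473.0/65.30) = 18.92 m/s.
Along the horizontal streamline, P + ½ρv² is constant.
P₁ − P₂ = ½·1000·(18.92² − 2.612²) = ½·1000·351.1 = 175600 Pa.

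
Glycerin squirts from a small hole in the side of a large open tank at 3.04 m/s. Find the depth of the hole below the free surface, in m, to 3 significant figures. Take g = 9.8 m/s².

For a small hole in a large open tank, ½v² = gh, giving h = v²/(2g).
h = 3.04²/(2·9.8) = 9.24/19.60 = 0.472 m.

0.472 m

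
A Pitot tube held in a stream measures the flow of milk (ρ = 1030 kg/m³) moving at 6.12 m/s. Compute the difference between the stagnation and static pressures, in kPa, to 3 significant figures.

19.3 kPa

The dynamic pressure equals the rise in static pressure at the stagnation point: ΔP = ½ρv².
ΔP = ½·1030·6.12² = 19300 Pa.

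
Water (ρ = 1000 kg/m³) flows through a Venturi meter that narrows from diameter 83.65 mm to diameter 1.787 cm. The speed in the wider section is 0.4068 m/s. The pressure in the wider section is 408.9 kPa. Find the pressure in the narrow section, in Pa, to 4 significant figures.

369300 Pa

The volume flow rate is constant, so v₂ = (A₁/A₂)v₁ = (54.96/2.508)·0.4068 = 8.914 m/s.
Bernoulli (h₁ = h₂): P₁ − P₂ = ½ρ(v₂² − v₁²).
P₂ = P₁ − ½ρ(v₂² − v₁²) = 408900 − ½·1000·(8.914² − 0.4068²) = 408900 − 39650 = 369300 Pa.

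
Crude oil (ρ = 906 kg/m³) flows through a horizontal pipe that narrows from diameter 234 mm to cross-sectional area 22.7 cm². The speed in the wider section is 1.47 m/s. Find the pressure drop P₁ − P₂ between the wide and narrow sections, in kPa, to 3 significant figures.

Mass conservation (A₁v₁ = A₂v₂) gives v₂ = 1.47 × 430/22.7 = 27.8 m/s.
Bernoulli (h₁ = h₂): P₁ − P₂ = ½ρ(v₂² − v₁²).
P₁ − P₂ = ½·906·(27.8² − 1.47²) = ½·906·773 = 350000 Pa.

350 kPa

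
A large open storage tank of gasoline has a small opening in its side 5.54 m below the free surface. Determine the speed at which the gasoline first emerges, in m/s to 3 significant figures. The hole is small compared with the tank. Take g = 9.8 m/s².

v = 10.4 m/s

Torricelli's result v = √(2gh) gives v = √(2·9.8·5.54) = 10.4 m/s.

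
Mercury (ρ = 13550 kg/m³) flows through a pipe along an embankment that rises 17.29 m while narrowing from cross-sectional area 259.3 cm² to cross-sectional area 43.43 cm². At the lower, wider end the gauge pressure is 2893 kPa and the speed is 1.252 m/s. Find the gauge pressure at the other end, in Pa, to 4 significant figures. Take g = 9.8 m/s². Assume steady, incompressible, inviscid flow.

P₂ = 229100 Pa

By continuity, v₂ = v₁·A₁/A₂ = 1.252·(259.3/43.43) = 7.475 m/s.
Bernoulli: P₁ + ½ρv₁² + ρg h₁ = P₂ + ½ρv₂² + ρg h₂, so P₂ = P₁ + ½ρ(v₁² − v₂²) − ρg(h₂ − h₁).
P₂ = 2893000 + ½·13550·(1.252² − 7.475²) − 13550·9.8·(+17.29) = 2893000 + (-367900) − (2296000) = 229100 Pa.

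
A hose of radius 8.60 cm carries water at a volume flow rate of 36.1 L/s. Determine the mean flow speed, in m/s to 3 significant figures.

v = 1.55 m/s

Q = 36.1 L/s = 0.0361 m³/s.
v = Q/A = 0.0361 / 0.0232 = 1.55 m/s.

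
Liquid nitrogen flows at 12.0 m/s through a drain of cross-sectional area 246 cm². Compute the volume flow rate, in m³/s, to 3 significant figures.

Q = A·v = 0.0246 m² × 12.0 m/s = 0.295 m³/s.

Q ≈ 0.295 m³/s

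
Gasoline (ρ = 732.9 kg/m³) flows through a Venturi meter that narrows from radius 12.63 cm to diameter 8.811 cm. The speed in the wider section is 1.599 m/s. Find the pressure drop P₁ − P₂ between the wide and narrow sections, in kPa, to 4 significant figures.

ΔP ≈ 62.35 kPa

By continuity, v₂ = v₁·A₁/A₂ = 1.599·(501.1/60.97) = 13.14 m/s.
The pipe is horizontal, so Bernoulli reduces to P₁ + ½ρv₁² = P₂ + ½ρv₂².
P₁ − P₂ = ½·732.9·(13.14² − 1.599²) = ½·732.9·170.2 = 62350 Pa.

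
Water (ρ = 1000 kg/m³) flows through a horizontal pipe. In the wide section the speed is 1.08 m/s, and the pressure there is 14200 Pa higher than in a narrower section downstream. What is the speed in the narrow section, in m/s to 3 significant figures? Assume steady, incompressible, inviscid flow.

v₂ ≈ 5.44 m/s

Along the level pipe P + ½ρv² is conserved, hence v₂² = v₁² + 2(P₁ − P₂)/ρ.
v₂ = √(1.08² + 2·14200/1000) = √(1.17 + 28.4) = 5.44 m/s.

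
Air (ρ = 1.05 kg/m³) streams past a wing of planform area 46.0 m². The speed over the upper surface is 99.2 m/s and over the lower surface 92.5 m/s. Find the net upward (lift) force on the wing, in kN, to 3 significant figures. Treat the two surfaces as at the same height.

The faster flow above has the lower pressure; Bernoulli (same height) gives ΔP = ½ρ(v_up² − v_low²).
ΔP = ½·1.05·(99.2² − 92.5²) = 674 Pa.
Lift = ΔP · A = 674 × 46.0 = 31000 N.

F ≈ 31.0 kN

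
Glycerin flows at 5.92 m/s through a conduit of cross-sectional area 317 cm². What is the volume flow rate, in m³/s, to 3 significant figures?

Q = 0.188 m³/s

Q = A·v = 0.0317 m² × 5.92 m/s = 0.188 m³/s.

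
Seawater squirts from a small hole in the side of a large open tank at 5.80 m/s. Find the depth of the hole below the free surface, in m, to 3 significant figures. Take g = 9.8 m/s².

h = 1.72 m

Torricelli: v = √(2gh), so h = v²/(2g).
h = 5.80²/(2·9.8) = 33.6/19.60 = 1.72 m.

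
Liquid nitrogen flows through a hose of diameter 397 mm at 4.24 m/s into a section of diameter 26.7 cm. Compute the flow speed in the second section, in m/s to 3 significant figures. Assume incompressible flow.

Continuity gives A₁v₁ = A₂v₂, so v₂ = (1240 cm²)/(560 cm²) × 4.24 m/s = 9.37 m/s.

v₂ ≈ 9.37 m/s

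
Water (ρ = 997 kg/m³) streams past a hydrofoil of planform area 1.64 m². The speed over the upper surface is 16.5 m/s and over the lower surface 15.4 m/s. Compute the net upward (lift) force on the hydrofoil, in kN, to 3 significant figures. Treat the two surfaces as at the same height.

The faster flow above has the lower pressure; Bernoulli (same height) gives ΔP = ½ρ(v_up² − v_low²).
ΔP = ½·997·(16.5² − 15.4²) = 17500 Pa.
Lift = ΔP · A = 17500 × 1.64 = 28700 N.

F ≈ 28.7 kN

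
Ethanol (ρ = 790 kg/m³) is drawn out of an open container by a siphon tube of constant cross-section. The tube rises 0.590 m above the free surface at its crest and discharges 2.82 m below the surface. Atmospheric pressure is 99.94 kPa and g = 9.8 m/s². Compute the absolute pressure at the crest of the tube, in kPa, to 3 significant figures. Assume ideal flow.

From the surface to the outlet (both open to atmosphere, surface at rest): v = √(2g·h_out) = √(2·9.8·2.82) = 7.43 m/s.
The bore is uniform, so the speed at the crest is the same v. Bernoulli surface→crest: P_atm = P_top + ½ρv² + ρg·h_top.
P_top = 99940 − ½·790·7.43² − 790·9.8·0.590 = 73500 Pa.

73.5 kPa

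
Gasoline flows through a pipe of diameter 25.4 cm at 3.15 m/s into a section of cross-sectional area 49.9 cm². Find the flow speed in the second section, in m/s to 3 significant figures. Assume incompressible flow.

32.0 m/s

Continuity gives A₁v₁ = A₂v₂, so v₂ = (507 cm²)/(49.9 cm²) × 3.15 m/s = 32.0 m/s.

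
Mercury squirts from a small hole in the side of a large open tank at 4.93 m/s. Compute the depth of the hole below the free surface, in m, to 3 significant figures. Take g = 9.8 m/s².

1.24 m

Inverting v = √(2gh) gives h = v² / 2g.
h = 4.93²/(2·9.8) = 24.3/19.60 = 1.24 m.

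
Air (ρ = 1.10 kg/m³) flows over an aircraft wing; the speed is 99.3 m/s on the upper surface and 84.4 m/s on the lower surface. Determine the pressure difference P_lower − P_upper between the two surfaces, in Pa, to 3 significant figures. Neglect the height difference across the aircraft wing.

ΔP ≈ 1510 Pa

Bernoulli (same height): P_lower − P_upper = ½ρ(v_upper² − v_lower²).
ΔP = ½·1.10·(99.3² − 84.4²) = 1510 Pa.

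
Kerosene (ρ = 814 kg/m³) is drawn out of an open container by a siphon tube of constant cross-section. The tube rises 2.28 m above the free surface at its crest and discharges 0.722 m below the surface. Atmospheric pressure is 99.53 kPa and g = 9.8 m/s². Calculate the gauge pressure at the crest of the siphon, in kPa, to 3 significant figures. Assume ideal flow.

P_gauge ≈ -23.9 kPa

From the surface to the outlet (both open to atmosphere, surface at rest): v = √(2g·h_out) = √(2·9.8·0.722) = 3.76 m/s.
The bore is uniform, so the speed at the crest is the same v. Bernoulli surface→crest: P_atm = P_top + ½ρv² + ρg·h_top.
P_top = 99530 − ½·814·3.76² − 814·9.8·2.28 = 75600 Pa. So P_gauge = P_top − P_atm = -23900 Pa.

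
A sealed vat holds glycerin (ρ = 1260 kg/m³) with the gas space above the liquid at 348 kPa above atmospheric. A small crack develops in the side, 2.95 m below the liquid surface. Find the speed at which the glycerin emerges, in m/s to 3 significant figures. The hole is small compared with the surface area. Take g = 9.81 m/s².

Take point 1 at the surface (v₁ ≈ 0) and point 2 at the hole (at atmospheric pressure). Bernoulli: P₁ + ρg h = P_atm + ½ρv₂².
With P₁ − P_atm = 348000 Pa, v₂ = √(2gh + 2ΔP/ρ) = √(2·9.81·2.95 + 2·348000/1260) = 24.7 m/s.

v ≈ 24.7 m/s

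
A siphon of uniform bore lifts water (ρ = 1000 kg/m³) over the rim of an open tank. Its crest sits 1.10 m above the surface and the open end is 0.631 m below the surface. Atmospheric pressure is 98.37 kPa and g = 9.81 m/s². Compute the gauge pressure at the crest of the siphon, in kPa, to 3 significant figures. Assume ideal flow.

From the surface to the outlet (both open to atmosphere, surface at rest): v = √(2g·h_out) = √(2·9.81·0.631) = 3.52 m/s.
With constant cross-section the crest speed equals v; applying Bernoulli from the surface up to the crest, P_top = P_atm − ½ρv² − ρg·h_top.
P_top = 98370 − ½·1000·3.52² − 1000·9.81·1.10 = 81400 Pa. So P_gauge = P_top − P_atm = -17000 Pa.

P_gauge ≈ -17.0 kPa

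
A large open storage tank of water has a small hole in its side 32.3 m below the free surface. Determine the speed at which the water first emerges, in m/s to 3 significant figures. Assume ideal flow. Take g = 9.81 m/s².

v ≈ 25.2 m/s

Bernoulli from surface to hole (P equal, v_surface ≈ 0): v = √(2gh) = √(2×9.81×32.3) = 25.2 m/s.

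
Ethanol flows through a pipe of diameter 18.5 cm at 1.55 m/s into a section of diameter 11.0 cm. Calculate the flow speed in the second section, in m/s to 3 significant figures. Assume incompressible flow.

v₂ ≈ 4.38 m/s

By continuity, v₂ = v₁·A₁/A₂ = 1.55·(269/95.0) = 4.38 m/s.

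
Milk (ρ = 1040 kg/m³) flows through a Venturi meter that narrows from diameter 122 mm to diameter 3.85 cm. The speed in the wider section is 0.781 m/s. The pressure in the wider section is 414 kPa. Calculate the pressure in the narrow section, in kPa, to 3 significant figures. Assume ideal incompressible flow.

Continuity gives A₁v₁ = A₂v₂, so v₂ = (117 cm²)/(11.6 cm²) × 0.781 m/s = 7.84 m/s.
Along the horizontal streamline, P + ½ρv² is constant.
P₂ = P₁ − ½ρ(v₂² − v₁²) = 414000 − ½·1040·(7.84² − 0.781²) = 414000 − 31700 = 382000 Pa.

P₂ = 382 kPa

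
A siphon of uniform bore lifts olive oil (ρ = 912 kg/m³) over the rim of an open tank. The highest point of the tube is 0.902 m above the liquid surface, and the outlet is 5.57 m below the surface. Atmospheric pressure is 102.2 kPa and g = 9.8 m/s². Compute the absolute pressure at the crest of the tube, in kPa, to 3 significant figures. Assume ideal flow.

The outlet speed comes from Torricelli: v = √(2g·5.57) = 10.4 m/s.
The bore is uniform, so the speed at the crest is the same v. Bernoulli surface→crest: P_atm = P_top + ½ρv² + ρg·h_top.
P_top = 102200 − ½·912·10.4² − 912·9.8·0.902 = 44400 Pa.

P_top ≈ 44.4 kPa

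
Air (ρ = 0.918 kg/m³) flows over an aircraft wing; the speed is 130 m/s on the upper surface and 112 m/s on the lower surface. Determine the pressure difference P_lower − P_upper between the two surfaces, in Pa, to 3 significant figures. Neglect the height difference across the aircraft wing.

ΔP ≈ 2000 Pa

Bernoulli (same height): P_lower − P_upper = ½ρ(v_upper² − v_lower²).
ΔP = ½·0.918·(130² − 112²) = 2000 Pa.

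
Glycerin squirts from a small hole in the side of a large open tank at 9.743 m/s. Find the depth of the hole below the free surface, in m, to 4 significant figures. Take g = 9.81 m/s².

h = 4.838 m

Inverting v = √(2gh) gives h = v² / 2g.
h = 9.743²/(2·9.81) = 94.93/19.62 = 4.838 m.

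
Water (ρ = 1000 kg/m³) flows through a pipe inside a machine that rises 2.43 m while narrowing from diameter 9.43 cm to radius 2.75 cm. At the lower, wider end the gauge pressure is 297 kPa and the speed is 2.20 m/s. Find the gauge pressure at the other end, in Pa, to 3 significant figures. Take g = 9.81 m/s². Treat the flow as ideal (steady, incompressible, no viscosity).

Mass conservation (A₁v₁ = A₂v₂) gives v₂ = 2.20 × 69.8/23.8 = 6.47 m/s.
Energy conservation along the streamline gives P₂ = P₁ − ½ρ(v₂² − v₁²) − ρg(h₂ − h₁).
P₂ = 297000 + ½·1000·(2.20² − 6.47²) − 1000·9.81·(+2.43) = 297000 + (-18500) − (23800) = 255000 Pa.

P₂ ≈ 255000 Pa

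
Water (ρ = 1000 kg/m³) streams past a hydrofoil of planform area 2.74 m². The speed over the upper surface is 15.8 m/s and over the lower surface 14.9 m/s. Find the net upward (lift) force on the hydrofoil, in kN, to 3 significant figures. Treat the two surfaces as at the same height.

The faster flow above has the lower pressure; Bernoulli (same height) gives ΔP = ½ρ(v_up² − v_low²).
ΔP = ½·1000·(15.8² − 14.9²) = 13800 Pa.
Lift = ΔP · A = 13800 × 2.74 = 37900 N.

F = 37.9 kN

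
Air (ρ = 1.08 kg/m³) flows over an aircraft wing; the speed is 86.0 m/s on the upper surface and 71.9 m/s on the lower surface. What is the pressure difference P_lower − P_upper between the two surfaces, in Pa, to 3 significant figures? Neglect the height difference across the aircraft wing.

Bernoulli (same height): P_lower − P_upper = ½ρ(v_upper² − v_lower²).
ΔP = ½·1.08·(86.0² − 71.9²) = 1200 Pa.

1200 Pa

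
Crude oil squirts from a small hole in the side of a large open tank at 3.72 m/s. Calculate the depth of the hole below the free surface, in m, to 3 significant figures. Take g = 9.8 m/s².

h ≈ 0.706 m

Torricelli: v = √(2gh), so h = v²/(2g).
h = 3.72²/(2·9.8) = 13.8/19.60 = 0.706 m.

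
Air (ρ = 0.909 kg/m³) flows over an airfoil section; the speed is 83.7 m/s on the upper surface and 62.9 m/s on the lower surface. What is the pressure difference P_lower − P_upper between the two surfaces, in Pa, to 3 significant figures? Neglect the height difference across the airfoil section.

With negligible Δh, P + ½ρv² is constant, so P_low − P_up = ½ρ(v_up² − v_low²).
ΔP = ½·0.909·(83.7² − 62.9²) = 1390 Pa.

ΔP = 1390 Pa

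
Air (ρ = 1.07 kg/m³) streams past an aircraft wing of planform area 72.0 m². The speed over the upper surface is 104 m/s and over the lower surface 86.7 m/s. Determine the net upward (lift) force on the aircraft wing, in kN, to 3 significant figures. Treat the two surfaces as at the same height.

The faster flow above has the lower pressure; Bernoulli (same height) gives ΔP = ½ρ(v_up² − v_low²).
ΔP = ½·1.07·(104² − 86.7²) = 1770 Pa.
Lift = ΔP · A = 1770 × 72.0 = 127000 N.

127 kN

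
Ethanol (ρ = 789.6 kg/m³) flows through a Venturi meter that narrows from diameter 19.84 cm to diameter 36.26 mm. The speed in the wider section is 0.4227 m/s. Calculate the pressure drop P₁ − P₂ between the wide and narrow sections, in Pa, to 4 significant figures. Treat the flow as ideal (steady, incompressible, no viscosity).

ΔP ≈ 63160 Pa

Continuity gives A₁v₁ = A₂v₂, so v₂ = (309.2 cm²)/(10.33 cm²) × 0.4227 m/s = 12.65 m/s.
With no height change, Bernoulli's equation is P₁ + ½ρv₁² = P₂ + ½ρv₂².
P₁ − P₂ = ½·789.6·(12.65² − 0.4227²) = ½·789.6·160.0 = 63160 Pa.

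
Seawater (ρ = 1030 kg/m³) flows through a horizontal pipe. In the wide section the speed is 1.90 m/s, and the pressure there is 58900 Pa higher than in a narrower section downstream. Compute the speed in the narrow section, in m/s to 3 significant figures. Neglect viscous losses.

With h₁ = h₂, rearranging Bernoulli gives v₂ = √(v₁² + 2ΔP/ρ).
v₂ = √(1.90² + 2·58900/1030) = √(3.61 + 114) = 10.9 m/s.

v₂ ≈ 10.9 m/s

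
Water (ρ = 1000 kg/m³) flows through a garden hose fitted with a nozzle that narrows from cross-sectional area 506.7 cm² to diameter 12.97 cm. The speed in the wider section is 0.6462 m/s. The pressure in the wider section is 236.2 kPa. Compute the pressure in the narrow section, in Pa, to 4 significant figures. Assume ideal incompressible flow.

233300 Pa

Mass conservation (A₁v₁ = A₂v₂) gives v₂ = 0.6462 × 506.7/132.1 = 2.478 m/s.
Bernoulli (h₁ = h₂): P₁ − P₂ = ½ρ(v₂² − v₁²).
P₂ = P₁ − ½ρ(v₂² − v₁²) = 236200 − ½·1000·(2.478² − 0.6462²) = 236200 − 2862 = 233300 Pa.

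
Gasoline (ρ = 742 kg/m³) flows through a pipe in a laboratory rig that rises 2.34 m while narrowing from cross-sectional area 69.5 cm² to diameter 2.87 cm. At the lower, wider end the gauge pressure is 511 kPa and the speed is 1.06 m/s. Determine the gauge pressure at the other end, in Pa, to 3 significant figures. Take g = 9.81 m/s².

Continuity gives A₁v₁ = A₂v₂, so v₂ = (69.5 cm²)/(6.47 cm²) × 1.06 m/s = 11.4 m/s.
Energy conservation along the streamline gives P₂ = P₁ − ½ρ(v₂² − v₁²) − ρg(h₂ − h₁).
P₂ = 511000 + ½·742·(1.06² − 11.4²) − 742·9.81·(+2.34) = 511000 + (-47700) − (17000) = 446000 Pa.

P₂ ≈ 446000 Pa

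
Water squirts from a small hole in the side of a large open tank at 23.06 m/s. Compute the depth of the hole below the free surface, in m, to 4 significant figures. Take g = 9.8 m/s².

h = 27.13 m

Inverting v = √(2gh) gives h = v² / 2g.
h = 23.06²/(2·9.8) = 531.8/19.60 = 27.13 m.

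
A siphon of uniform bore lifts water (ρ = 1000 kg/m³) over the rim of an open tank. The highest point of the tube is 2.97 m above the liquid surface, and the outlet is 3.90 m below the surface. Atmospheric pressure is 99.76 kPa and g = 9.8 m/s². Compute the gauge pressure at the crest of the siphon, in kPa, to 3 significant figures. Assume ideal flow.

The outlet speed comes from Torricelli: v = √(2g·3.90) = 8.74 m/s.
With constant cross-section the crest speed equals v; applying Bernoulli from the surface up to the crest, P_top = P_atm − ½ρv² − ρg·h_top.
P_top = 99760 − ½·1000·8.74² − 1000·9.8·2.97 = 32400 Pa. So P_gauge = P_top − P_atm = -67300 Pa.

-67.3 kPa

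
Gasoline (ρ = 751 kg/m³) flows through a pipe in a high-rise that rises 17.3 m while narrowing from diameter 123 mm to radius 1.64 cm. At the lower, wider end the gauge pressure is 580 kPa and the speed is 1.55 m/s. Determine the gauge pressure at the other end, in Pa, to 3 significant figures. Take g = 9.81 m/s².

275000 Pa

The volume flow rate is constant, so v₂ = (A₁/A₂)v₁ = (119/8.45)·1.55 = 21.8 m/s.
Energy conservation along the streamline gives P₂ = P₁ − ½ρ(v₂² − v₁²) − ρg(h₂ − h₁).
P₂ = 580000 + ½·751·(1.55² − 21.8²) − 751·9.81·(+17.3) = 580000 + (-177000) − (127000) = 275000 Pa.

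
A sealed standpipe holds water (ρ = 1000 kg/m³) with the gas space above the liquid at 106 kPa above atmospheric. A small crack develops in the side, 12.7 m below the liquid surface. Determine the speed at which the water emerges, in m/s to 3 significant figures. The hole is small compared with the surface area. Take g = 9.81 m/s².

21.5 m/s

Take point 1 at the surface (v₁ ≈ 0) and point 2 at the hole (at atmospheric pressure). Bernoulli: P₁ + ρg h = P_atm + ½ρv₂².
With P₁ − P_atm = 106000 Pa, v₂ = √(2gh + 2ΔP/ρ) = √(2·9.81·12.7 + 2·106000/1000) = 21.5 m/s.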